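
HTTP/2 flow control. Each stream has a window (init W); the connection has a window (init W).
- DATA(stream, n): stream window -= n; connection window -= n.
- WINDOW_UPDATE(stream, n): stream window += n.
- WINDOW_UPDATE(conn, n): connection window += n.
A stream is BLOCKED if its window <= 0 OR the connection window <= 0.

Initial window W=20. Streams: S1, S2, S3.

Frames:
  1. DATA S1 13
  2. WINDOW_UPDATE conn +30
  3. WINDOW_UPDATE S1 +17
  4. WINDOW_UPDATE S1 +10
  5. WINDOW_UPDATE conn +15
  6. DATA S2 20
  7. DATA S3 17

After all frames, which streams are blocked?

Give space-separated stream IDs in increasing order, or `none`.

Op 1: conn=7 S1=7 S2=20 S3=20 blocked=[]
Op 2: conn=37 S1=7 S2=20 S3=20 blocked=[]
Op 3: conn=37 S1=24 S2=20 S3=20 blocked=[]
Op 4: conn=37 S1=34 S2=20 S3=20 blocked=[]
Op 5: conn=52 S1=34 S2=20 S3=20 blocked=[]
Op 6: conn=32 S1=34 S2=0 S3=20 blocked=[2]
Op 7: conn=15 S1=34 S2=0 S3=3 blocked=[2]

Answer: S2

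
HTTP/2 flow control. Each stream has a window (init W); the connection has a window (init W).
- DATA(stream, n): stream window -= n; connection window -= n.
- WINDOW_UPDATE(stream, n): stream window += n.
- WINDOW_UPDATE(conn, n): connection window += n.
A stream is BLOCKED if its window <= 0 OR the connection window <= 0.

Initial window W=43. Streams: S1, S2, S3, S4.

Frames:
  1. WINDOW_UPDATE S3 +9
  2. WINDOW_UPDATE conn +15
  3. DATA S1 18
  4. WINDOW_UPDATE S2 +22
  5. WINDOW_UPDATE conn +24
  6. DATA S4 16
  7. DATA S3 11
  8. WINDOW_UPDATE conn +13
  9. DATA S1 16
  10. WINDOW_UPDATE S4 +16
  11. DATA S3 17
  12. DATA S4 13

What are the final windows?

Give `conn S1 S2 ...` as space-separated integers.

Op 1: conn=43 S1=43 S2=43 S3=52 S4=43 blocked=[]
Op 2: conn=58 S1=43 S2=43 S3=52 S4=43 blocked=[]
Op 3: conn=40 S1=25 S2=43 S3=52 S4=43 blocked=[]
Op 4: conn=40 S1=25 S2=65 S3=52 S4=43 blocked=[]
Op 5: conn=64 S1=25 S2=65 S3=52 S4=43 blocked=[]
Op 6: conn=48 S1=25 S2=65 S3=52 S4=27 blocked=[]
Op 7: conn=37 S1=25 S2=65 S3=41 S4=27 blocked=[]
Op 8: conn=50 S1=25 S2=65 S3=41 S4=27 blocked=[]
Op 9: conn=34 S1=9 S2=65 S3=41 S4=27 blocked=[]
Op 10: conn=34 S1=9 S2=65 S3=41 S4=43 blocked=[]
Op 11: conn=17 S1=9 S2=65 S3=24 S4=43 blocked=[]
Op 12: conn=4 S1=9 S2=65 S3=24 S4=30 blocked=[]

Answer: 4 9 65 24 30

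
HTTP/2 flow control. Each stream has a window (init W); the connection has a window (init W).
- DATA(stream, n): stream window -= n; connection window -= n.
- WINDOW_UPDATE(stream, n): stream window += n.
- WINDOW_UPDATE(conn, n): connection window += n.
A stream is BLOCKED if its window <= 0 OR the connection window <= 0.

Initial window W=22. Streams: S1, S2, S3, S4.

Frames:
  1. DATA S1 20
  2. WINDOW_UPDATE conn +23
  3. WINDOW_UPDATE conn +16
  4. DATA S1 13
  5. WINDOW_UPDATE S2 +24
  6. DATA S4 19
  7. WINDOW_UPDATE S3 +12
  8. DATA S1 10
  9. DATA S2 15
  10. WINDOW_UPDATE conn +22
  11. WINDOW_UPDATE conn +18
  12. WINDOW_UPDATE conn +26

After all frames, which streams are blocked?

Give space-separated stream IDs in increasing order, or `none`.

Answer: S1

Derivation:
Op 1: conn=2 S1=2 S2=22 S3=22 S4=22 blocked=[]
Op 2: conn=25 S1=2 S2=22 S3=22 S4=22 blocked=[]
Op 3: conn=41 S1=2 S2=22 S3=22 S4=22 blocked=[]
Op 4: conn=28 S1=-11 S2=22 S3=22 S4=22 blocked=[1]
Op 5: conn=28 S1=-11 S2=46 S3=22 S4=22 blocked=[1]
Op 6: conn=9 S1=-11 S2=46 S3=22 S4=3 blocked=[1]
Op 7: conn=9 S1=-11 S2=46 S3=34 S4=3 blocked=[1]
Op 8: conn=-1 S1=-21 S2=46 S3=34 S4=3 blocked=[1, 2, 3, 4]
Op 9: conn=-16 S1=-21 S2=31 S3=34 S4=3 blocked=[1, 2, 3, 4]
Op 10: conn=6 S1=-21 S2=31 S3=34 S4=3 blocked=[1]
Op 11: conn=24 S1=-21 S2=31 S3=34 S4=3 blocked=[1]
Op 12: conn=50 S1=-21 S2=31 S3=34 S4=3 blocked=[1]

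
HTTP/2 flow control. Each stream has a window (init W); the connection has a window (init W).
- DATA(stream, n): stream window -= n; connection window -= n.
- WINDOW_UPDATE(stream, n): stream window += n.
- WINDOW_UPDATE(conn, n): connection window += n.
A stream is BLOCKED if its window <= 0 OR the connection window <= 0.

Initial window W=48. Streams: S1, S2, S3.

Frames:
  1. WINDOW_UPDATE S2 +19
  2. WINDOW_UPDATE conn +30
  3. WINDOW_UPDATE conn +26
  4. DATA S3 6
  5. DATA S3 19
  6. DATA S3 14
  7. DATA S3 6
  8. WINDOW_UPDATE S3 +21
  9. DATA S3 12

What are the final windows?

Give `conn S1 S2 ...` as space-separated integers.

Op 1: conn=48 S1=48 S2=67 S3=48 blocked=[]
Op 2: conn=78 S1=48 S2=67 S3=48 blocked=[]
Op 3: conn=104 S1=48 S2=67 S3=48 blocked=[]
Op 4: conn=98 S1=48 S2=67 S3=42 blocked=[]
Op 5: conn=79 S1=48 S2=67 S3=23 blocked=[]
Op 6: conn=65 S1=48 S2=67 S3=9 blocked=[]
Op 7: conn=59 S1=48 S2=67 S3=3 blocked=[]
Op 8: conn=59 S1=48 S2=67 S3=24 blocked=[]
Op 9: conn=47 S1=48 S2=67 S3=12 blocked=[]

Answer: 47 48 67 12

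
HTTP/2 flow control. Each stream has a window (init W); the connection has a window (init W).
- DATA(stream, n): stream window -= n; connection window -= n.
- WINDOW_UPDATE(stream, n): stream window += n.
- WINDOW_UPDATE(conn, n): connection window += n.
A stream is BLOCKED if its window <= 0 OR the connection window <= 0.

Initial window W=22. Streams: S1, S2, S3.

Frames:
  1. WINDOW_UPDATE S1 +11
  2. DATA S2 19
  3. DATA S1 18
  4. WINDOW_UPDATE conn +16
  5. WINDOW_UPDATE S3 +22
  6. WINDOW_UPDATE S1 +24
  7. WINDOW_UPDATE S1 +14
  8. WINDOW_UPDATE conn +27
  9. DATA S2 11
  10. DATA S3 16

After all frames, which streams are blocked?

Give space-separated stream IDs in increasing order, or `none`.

Answer: S2

Derivation:
Op 1: conn=22 S1=33 S2=22 S3=22 blocked=[]
Op 2: conn=3 S1=33 S2=3 S3=22 blocked=[]
Op 3: conn=-15 S1=15 S2=3 S3=22 blocked=[1, 2, 3]
Op 4: conn=1 S1=15 S2=3 S3=22 blocked=[]
Op 5: conn=1 S1=15 S2=3 S3=44 blocked=[]
Op 6: conn=1 S1=39 S2=3 S3=44 blocked=[]
Op 7: conn=1 S1=53 S2=3 S3=44 blocked=[]
Op 8: conn=28 S1=53 S2=3 S3=44 blocked=[]
Op 9: conn=17 S1=53 S2=-8 S3=44 blocked=[2]
Op 10: conn=1 S1=53 S2=-8 S3=28 blocked=[2]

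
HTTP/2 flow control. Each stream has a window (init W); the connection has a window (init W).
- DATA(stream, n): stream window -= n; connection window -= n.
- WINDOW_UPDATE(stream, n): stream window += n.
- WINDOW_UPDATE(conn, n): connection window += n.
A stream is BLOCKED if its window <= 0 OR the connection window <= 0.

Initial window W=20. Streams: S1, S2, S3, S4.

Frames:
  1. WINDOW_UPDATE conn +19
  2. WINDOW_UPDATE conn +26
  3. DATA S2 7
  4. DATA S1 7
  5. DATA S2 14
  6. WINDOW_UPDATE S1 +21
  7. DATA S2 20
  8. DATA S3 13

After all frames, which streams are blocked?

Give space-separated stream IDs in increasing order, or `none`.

Op 1: conn=39 S1=20 S2=20 S3=20 S4=20 blocked=[]
Op 2: conn=65 S1=20 S2=20 S3=20 S4=20 blocked=[]
Op 3: conn=58 S1=20 S2=13 S3=20 S4=20 blocked=[]
Op 4: conn=51 S1=13 S2=13 S3=20 S4=20 blocked=[]
Op 5: conn=37 S1=13 S2=-1 S3=20 S4=20 blocked=[2]
Op 6: conn=37 S1=34 S2=-1 S3=20 S4=20 blocked=[2]
Op 7: conn=17 S1=34 S2=-21 S3=20 S4=20 blocked=[2]
Op 8: conn=4 S1=34 S2=-21 S3=7 S4=20 blocked=[2]

Answer: S2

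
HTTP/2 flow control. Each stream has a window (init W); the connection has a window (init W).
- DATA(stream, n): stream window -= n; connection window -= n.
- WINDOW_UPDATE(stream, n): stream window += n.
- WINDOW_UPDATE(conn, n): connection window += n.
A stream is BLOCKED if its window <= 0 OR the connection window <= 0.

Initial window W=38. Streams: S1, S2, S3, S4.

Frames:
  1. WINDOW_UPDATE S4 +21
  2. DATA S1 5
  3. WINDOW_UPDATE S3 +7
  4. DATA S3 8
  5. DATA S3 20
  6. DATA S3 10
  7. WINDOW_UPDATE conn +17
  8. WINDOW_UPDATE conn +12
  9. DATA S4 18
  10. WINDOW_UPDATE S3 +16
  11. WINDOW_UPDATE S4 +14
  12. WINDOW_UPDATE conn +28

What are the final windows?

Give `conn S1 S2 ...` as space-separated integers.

Op 1: conn=38 S1=38 S2=38 S3=38 S4=59 blocked=[]
Op 2: conn=33 S1=33 S2=38 S3=38 S4=59 blocked=[]
Op 3: conn=33 S1=33 S2=38 S3=45 S4=59 blocked=[]
Op 4: conn=25 S1=33 S2=38 S3=37 S4=59 blocked=[]
Op 5: conn=5 S1=33 S2=38 S3=17 S4=59 blocked=[]
Op 6: conn=-5 S1=33 S2=38 S3=7 S4=59 blocked=[1, 2, 3, 4]
Op 7: conn=12 S1=33 S2=38 S3=7 S4=59 blocked=[]
Op 8: conn=24 S1=33 S2=38 S3=7 S4=59 blocked=[]
Op 9: conn=6 S1=33 S2=38 S3=7 S4=41 blocked=[]
Op 10: conn=6 S1=33 S2=38 S3=23 S4=41 blocked=[]
Op 11: conn=6 S1=33 S2=38 S3=23 S4=55 blocked=[]
Op 12: conn=34 S1=33 S2=38 S3=23 S4=55 blocked=[]

Answer: 34 33 38 23 55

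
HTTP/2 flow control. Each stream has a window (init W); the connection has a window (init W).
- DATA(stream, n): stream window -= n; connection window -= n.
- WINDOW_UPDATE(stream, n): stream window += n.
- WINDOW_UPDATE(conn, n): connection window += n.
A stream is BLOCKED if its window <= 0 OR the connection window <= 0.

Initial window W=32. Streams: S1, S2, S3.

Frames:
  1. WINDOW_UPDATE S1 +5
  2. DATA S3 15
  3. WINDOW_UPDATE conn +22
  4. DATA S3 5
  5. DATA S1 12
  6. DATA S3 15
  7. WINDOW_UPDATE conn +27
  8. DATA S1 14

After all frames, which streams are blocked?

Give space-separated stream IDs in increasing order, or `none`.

Answer: S3

Derivation:
Op 1: conn=32 S1=37 S2=32 S3=32 blocked=[]
Op 2: conn=17 S1=37 S2=32 S3=17 blocked=[]
Op 3: conn=39 S1=37 S2=32 S3=17 blocked=[]
Op 4: conn=34 S1=37 S2=32 S3=12 blocked=[]
Op 5: conn=22 S1=25 S2=32 S3=12 blocked=[]
Op 6: conn=7 S1=25 S2=32 S3=-3 blocked=[3]
Op 7: conn=34 S1=25 S2=32 S3=-3 blocked=[3]
Op 8: conn=20 S1=11 S2=32 S3=-3 blocked=[3]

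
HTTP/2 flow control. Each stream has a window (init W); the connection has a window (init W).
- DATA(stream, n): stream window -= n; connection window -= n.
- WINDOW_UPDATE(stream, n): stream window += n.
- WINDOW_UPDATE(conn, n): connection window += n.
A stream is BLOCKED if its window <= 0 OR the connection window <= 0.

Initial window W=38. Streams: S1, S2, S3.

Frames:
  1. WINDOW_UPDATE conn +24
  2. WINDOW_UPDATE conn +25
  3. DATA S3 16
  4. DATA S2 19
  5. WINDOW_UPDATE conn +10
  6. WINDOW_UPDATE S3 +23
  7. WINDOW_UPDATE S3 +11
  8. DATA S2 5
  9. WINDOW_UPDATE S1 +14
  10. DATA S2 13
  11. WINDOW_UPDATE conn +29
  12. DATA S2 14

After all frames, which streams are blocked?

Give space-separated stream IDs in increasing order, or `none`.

Answer: S2

Derivation:
Op 1: conn=62 S1=38 S2=38 S3=38 blocked=[]
Op 2: conn=87 S1=38 S2=38 S3=38 blocked=[]
Op 3: conn=71 S1=38 S2=38 S3=22 blocked=[]
Op 4: conn=52 S1=38 S2=19 S3=22 blocked=[]
Op 5: conn=62 S1=38 S2=19 S3=22 blocked=[]
Op 6: conn=62 S1=38 S2=19 S3=45 blocked=[]
Op 7: conn=62 S1=38 S2=19 S3=56 blocked=[]
Op 8: conn=57 S1=38 S2=14 S3=56 blocked=[]
Op 9: conn=57 S1=52 S2=14 S3=56 blocked=[]
Op 10: conn=44 S1=52 S2=1 S3=56 blocked=[]
Op 11: conn=73 S1=52 S2=1 S3=56 blocked=[]
Op 12: conn=59 S1=52 S2=-13 S3=56 blocked=[2]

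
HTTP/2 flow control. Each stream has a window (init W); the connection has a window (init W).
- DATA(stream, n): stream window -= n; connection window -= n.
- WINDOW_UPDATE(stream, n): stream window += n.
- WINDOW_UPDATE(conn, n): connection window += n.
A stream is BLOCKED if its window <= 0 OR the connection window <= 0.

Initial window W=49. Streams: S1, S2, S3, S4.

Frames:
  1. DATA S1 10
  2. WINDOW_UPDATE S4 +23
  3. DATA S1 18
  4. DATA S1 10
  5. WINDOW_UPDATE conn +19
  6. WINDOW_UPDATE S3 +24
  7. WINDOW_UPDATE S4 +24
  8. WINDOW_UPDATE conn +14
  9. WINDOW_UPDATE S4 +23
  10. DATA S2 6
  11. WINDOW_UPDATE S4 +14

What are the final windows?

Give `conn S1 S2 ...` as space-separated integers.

Answer: 38 11 43 73 133

Derivation:
Op 1: conn=39 S1=39 S2=49 S3=49 S4=49 blocked=[]
Op 2: conn=39 S1=39 S2=49 S3=49 S4=72 blocked=[]
Op 3: conn=21 S1=21 S2=49 S3=49 S4=72 blocked=[]
Op 4: conn=11 S1=11 S2=49 S3=49 S4=72 blocked=[]
Op 5: conn=30 S1=11 S2=49 S3=49 S4=72 blocked=[]
Op 6: conn=30 S1=11 S2=49 S3=73 S4=72 blocked=[]
Op 7: conn=30 S1=11 S2=49 S3=73 S4=96 blocked=[]
Op 8: conn=44 S1=11 S2=49 S3=73 S4=96 blocked=[]
Op 9: conn=44 S1=11 S2=49 S3=73 S4=119 blocked=[]
Op 10: conn=38 S1=11 S2=43 S3=73 S4=119 blocked=[]
Op 11: conn=38 S1=11 S2=43 S3=73 S4=133 blocked=[]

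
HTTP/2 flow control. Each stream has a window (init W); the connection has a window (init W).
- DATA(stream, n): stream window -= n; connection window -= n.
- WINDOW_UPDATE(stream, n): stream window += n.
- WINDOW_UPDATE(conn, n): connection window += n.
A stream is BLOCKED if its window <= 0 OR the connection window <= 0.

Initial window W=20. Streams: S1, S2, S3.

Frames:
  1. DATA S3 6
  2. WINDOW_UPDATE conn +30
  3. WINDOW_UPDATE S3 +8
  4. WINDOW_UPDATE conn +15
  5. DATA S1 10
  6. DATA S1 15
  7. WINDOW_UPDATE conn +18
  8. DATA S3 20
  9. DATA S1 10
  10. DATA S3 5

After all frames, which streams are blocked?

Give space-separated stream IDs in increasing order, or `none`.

Op 1: conn=14 S1=20 S2=20 S3=14 blocked=[]
Op 2: conn=44 S1=20 S2=20 S3=14 blocked=[]
Op 3: conn=44 S1=20 S2=20 S3=22 blocked=[]
Op 4: conn=59 S1=20 S2=20 S3=22 blocked=[]
Op 5: conn=49 S1=10 S2=20 S3=22 blocked=[]
Op 6: conn=34 S1=-5 S2=20 S3=22 blocked=[1]
Op 7: conn=52 S1=-5 S2=20 S3=22 blocked=[1]
Op 8: conn=32 S1=-5 S2=20 S3=2 blocked=[1]
Op 9: conn=22 S1=-15 S2=20 S3=2 blocked=[1]
Op 10: conn=17 S1=-15 S2=20 S3=-3 blocked=[1, 3]

Answer: S1 S3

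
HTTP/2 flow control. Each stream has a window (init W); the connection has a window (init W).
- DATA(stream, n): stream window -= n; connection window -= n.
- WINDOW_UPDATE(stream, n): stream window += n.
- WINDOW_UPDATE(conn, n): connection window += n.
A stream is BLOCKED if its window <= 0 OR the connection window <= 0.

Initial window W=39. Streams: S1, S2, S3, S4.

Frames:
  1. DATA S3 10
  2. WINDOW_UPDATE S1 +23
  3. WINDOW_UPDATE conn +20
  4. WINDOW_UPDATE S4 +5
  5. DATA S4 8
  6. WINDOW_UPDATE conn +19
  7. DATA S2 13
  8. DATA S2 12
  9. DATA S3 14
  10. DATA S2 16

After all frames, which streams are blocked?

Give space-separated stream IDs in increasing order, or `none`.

Op 1: conn=29 S1=39 S2=39 S3=29 S4=39 blocked=[]
Op 2: conn=29 S1=62 S2=39 S3=29 S4=39 blocked=[]
Op 3: conn=49 S1=62 S2=39 S3=29 S4=39 blocked=[]
Op 4: conn=49 S1=62 S2=39 S3=29 S4=44 blocked=[]
Op 5: conn=41 S1=62 S2=39 S3=29 S4=36 blocked=[]
Op 6: conn=60 S1=62 S2=39 S3=29 S4=36 blocked=[]
Op 7: conn=47 S1=62 S2=26 S3=29 S4=36 blocked=[]
Op 8: conn=35 S1=62 S2=14 S3=29 S4=36 blocked=[]
Op 9: conn=21 S1=62 S2=14 S3=15 S4=36 blocked=[]
Op 10: conn=5 S1=62 S2=-2 S3=15 S4=36 blocked=[2]

Answer: S2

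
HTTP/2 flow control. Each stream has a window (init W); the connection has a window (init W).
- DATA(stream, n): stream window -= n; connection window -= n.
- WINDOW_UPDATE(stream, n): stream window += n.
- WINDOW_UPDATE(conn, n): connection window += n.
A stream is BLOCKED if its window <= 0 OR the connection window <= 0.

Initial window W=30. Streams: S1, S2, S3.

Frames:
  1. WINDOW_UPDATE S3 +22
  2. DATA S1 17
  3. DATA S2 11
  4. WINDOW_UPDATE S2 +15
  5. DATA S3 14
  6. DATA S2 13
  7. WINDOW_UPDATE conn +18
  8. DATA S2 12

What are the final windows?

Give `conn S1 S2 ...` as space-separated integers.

Answer: -19 13 9 38

Derivation:
Op 1: conn=30 S1=30 S2=30 S3=52 blocked=[]
Op 2: conn=13 S1=13 S2=30 S3=52 blocked=[]
Op 3: conn=2 S1=13 S2=19 S3=52 blocked=[]
Op 4: conn=2 S1=13 S2=34 S3=52 blocked=[]
Op 5: conn=-12 S1=13 S2=34 S3=38 blocked=[1, 2, 3]
Op 6: conn=-25 S1=13 S2=21 S3=38 blocked=[1, 2, 3]
Op 7: conn=-7 S1=13 S2=21 S3=38 blocked=[1, 2, 3]
Op 8: conn=-19 S1=13 S2=9 S3=38 blocked=[1, 2, 3]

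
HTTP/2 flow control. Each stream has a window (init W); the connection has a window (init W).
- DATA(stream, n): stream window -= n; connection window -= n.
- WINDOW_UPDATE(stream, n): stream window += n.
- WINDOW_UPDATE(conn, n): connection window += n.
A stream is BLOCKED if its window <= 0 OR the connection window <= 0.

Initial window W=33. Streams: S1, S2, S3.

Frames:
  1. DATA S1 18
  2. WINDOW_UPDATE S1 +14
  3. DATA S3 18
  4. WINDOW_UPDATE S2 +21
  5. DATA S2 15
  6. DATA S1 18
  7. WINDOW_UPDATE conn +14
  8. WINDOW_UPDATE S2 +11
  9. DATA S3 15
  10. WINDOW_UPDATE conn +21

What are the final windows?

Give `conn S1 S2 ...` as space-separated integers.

Answer: -16 11 50 0

Derivation:
Op 1: conn=15 S1=15 S2=33 S3=33 blocked=[]
Op 2: conn=15 S1=29 S2=33 S3=33 blocked=[]
Op 3: conn=-3 S1=29 S2=33 S3=15 blocked=[1, 2, 3]
Op 4: conn=-3 S1=29 S2=54 S3=15 blocked=[1, 2, 3]
Op 5: conn=-18 S1=29 S2=39 S3=15 blocked=[1, 2, 3]
Op 6: conn=-36 S1=11 S2=39 S3=15 blocked=[1, 2, 3]
Op 7: conn=-22 S1=11 S2=39 S3=15 blocked=[1, 2, 3]
Op 8: conn=-22 S1=11 S2=50 S3=15 blocked=[1, 2, 3]
Op 9: conn=-37 S1=11 S2=50 S3=0 blocked=[1, 2, 3]
Op 10: conn=-16 S1=11 S2=50 S3=0 blocked=[1, 2, 3]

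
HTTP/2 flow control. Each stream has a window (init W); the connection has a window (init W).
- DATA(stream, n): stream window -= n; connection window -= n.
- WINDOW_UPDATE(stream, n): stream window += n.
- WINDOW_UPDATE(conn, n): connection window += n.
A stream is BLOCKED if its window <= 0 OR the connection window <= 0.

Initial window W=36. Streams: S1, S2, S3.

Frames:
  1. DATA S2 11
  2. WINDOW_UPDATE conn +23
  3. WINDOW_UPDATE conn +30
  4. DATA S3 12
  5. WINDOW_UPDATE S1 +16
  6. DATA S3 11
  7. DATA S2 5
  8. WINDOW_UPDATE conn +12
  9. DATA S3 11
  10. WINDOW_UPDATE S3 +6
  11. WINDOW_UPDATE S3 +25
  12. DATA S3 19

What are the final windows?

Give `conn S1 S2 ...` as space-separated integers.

Op 1: conn=25 S1=36 S2=25 S3=36 blocked=[]
Op 2: conn=48 S1=36 S2=25 S3=36 blocked=[]
Op 3: conn=78 S1=36 S2=25 S3=36 blocked=[]
Op 4: conn=66 S1=36 S2=25 S3=24 blocked=[]
Op 5: conn=66 S1=52 S2=25 S3=24 blocked=[]
Op 6: conn=55 S1=52 S2=25 S3=13 blocked=[]
Op 7: conn=50 S1=52 S2=20 S3=13 blocked=[]
Op 8: conn=62 S1=52 S2=20 S3=13 blocked=[]
Op 9: conn=51 S1=52 S2=20 S3=2 blocked=[]
Op 10: conn=51 S1=52 S2=20 S3=8 blocked=[]
Op 11: conn=51 S1=52 S2=20 S3=33 blocked=[]
Op 12: conn=32 S1=52 S2=20 S3=14 blocked=[]

Answer: 32 52 20 14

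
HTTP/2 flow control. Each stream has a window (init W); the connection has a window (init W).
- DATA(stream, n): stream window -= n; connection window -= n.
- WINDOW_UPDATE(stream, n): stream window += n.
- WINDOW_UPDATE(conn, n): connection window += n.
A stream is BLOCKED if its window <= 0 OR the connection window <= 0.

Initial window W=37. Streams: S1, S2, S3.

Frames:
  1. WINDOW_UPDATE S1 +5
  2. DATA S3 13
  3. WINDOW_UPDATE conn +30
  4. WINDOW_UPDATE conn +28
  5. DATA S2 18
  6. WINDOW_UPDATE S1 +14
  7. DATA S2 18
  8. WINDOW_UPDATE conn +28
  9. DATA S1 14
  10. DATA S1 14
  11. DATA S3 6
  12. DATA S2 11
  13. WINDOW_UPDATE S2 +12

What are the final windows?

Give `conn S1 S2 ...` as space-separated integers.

Answer: 29 28 2 18

Derivation:
Op 1: conn=37 S1=42 S2=37 S3=37 blocked=[]
Op 2: conn=24 S1=42 S2=37 S3=24 blocked=[]
Op 3: conn=54 S1=42 S2=37 S3=24 blocked=[]
Op 4: conn=82 S1=42 S2=37 S3=24 blocked=[]
Op 5: conn=64 S1=42 S2=19 S3=24 blocked=[]
Op 6: conn=64 S1=56 S2=19 S3=24 blocked=[]
Op 7: conn=46 S1=56 S2=1 S3=24 blocked=[]
Op 8: conn=74 S1=56 S2=1 S3=24 blocked=[]
Op 9: conn=60 S1=42 S2=1 S3=24 blocked=[]
Op 10: conn=46 S1=28 S2=1 S3=24 blocked=[]
Op 11: conn=40 S1=28 S2=1 S3=18 blocked=[]
Op 12: conn=29 S1=28 S2=-10 S3=18 blocked=[2]
Op 13: conn=29 S1=28 S2=2 S3=18 blocked=[]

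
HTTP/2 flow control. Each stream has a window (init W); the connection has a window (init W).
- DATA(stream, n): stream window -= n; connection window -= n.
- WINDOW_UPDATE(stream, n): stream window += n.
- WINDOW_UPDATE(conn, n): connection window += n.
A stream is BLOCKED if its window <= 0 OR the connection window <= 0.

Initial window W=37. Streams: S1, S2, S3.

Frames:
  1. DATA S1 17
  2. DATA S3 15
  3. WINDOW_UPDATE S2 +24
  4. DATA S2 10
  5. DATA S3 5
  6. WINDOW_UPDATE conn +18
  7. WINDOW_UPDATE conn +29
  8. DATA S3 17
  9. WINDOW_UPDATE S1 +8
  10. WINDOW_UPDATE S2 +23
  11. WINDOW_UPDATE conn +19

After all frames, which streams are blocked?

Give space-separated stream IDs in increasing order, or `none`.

Answer: S3

Derivation:
Op 1: conn=20 S1=20 S2=37 S3=37 blocked=[]
Op 2: conn=5 S1=20 S2=37 S3=22 blocked=[]
Op 3: conn=5 S1=20 S2=61 S3=22 blocked=[]
Op 4: conn=-5 S1=20 S2=51 S3=22 blocked=[1, 2, 3]
Op 5: conn=-10 S1=20 S2=51 S3=17 blocked=[1, 2, 3]
Op 6: conn=8 S1=20 S2=51 S3=17 blocked=[]
Op 7: conn=37 S1=20 S2=51 S3=17 blocked=[]
Op 8: conn=20 S1=20 S2=51 S3=0 blocked=[3]
Op 9: conn=20 S1=28 S2=51 S3=0 blocked=[3]
Op 10: conn=20 S1=28 S2=74 S3=0 blocked=[3]
Op 11: conn=39 S1=28 S2=74 S3=0 blocked=[3]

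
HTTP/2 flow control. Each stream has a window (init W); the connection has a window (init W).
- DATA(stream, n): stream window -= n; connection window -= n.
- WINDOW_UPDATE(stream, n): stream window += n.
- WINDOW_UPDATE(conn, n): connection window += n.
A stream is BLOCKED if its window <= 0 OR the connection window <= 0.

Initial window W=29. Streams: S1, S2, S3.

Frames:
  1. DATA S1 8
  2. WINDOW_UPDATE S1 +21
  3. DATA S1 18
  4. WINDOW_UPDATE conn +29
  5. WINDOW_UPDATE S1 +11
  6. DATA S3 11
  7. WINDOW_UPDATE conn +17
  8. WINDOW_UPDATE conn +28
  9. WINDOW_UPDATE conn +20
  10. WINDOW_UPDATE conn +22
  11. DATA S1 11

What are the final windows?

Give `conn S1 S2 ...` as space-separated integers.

Answer: 97 24 29 18

Derivation:
Op 1: conn=21 S1=21 S2=29 S3=29 blocked=[]
Op 2: conn=21 S1=42 S2=29 S3=29 blocked=[]
Op 3: conn=3 S1=24 S2=29 S3=29 blocked=[]
Op 4: conn=32 S1=24 S2=29 S3=29 blocked=[]
Op 5: conn=32 S1=35 S2=29 S3=29 blocked=[]
Op 6: conn=21 S1=35 S2=29 S3=18 blocked=[]
Op 7: conn=38 S1=35 S2=29 S3=18 blocked=[]
Op 8: conn=66 S1=35 S2=29 S3=18 blocked=[]
Op 9: conn=86 S1=35 S2=29 S3=18 blocked=[]
Op 10: conn=108 S1=35 S2=29 S3=18 blocked=[]
Op 11: conn=97 S1=24 S2=29 S3=18 blocked=[]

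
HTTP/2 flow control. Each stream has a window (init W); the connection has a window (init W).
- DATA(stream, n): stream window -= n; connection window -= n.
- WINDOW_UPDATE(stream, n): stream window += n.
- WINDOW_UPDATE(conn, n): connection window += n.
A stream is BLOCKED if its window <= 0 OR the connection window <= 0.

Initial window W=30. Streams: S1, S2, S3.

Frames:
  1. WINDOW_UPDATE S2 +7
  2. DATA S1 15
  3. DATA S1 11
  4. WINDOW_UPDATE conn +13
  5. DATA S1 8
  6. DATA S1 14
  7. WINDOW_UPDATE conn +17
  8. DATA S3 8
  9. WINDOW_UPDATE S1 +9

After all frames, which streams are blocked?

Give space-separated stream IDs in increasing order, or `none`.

Answer: S1

Derivation:
Op 1: conn=30 S1=30 S2=37 S3=30 blocked=[]
Op 2: conn=15 S1=15 S2=37 S3=30 blocked=[]
Op 3: conn=4 S1=4 S2=37 S3=30 blocked=[]
Op 4: conn=17 S1=4 S2=37 S3=30 blocked=[]
Op 5: conn=9 S1=-4 S2=37 S3=30 blocked=[1]
Op 6: conn=-5 S1=-18 S2=37 S3=30 blocked=[1, 2, 3]
Op 7: conn=12 S1=-18 S2=37 S3=30 blocked=[1]
Op 8: conn=4 S1=-18 S2=37 S3=22 blocked=[1]
Op 9: conn=4 S1=-9 S2=37 S3=22 blocked=[1]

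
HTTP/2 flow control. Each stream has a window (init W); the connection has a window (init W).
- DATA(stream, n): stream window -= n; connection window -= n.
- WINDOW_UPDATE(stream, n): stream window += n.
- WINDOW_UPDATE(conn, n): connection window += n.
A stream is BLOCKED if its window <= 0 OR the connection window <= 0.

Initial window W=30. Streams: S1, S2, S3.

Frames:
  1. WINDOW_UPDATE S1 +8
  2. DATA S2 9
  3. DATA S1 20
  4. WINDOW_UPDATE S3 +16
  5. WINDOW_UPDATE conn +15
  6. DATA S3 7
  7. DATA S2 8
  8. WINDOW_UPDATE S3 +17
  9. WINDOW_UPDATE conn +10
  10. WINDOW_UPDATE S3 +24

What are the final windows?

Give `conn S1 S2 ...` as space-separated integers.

Answer: 11 18 13 80

Derivation:
Op 1: conn=30 S1=38 S2=30 S3=30 blocked=[]
Op 2: conn=21 S1=38 S2=21 S3=30 blocked=[]
Op 3: conn=1 S1=18 S2=21 S3=30 blocked=[]
Op 4: conn=1 S1=18 S2=21 S3=46 blocked=[]
Op 5: conn=16 S1=18 S2=21 S3=46 blocked=[]
Op 6: conn=9 S1=18 S2=21 S3=39 blocked=[]
Op 7: conn=1 S1=18 S2=13 S3=39 blocked=[]
Op 8: conn=1 S1=18 S2=13 S3=56 blocked=[]
Op 9: conn=11 S1=18 S2=13 S3=56 blocked=[]
Op 10: conn=11 S1=18 S2=13 S3=80 blocked=[]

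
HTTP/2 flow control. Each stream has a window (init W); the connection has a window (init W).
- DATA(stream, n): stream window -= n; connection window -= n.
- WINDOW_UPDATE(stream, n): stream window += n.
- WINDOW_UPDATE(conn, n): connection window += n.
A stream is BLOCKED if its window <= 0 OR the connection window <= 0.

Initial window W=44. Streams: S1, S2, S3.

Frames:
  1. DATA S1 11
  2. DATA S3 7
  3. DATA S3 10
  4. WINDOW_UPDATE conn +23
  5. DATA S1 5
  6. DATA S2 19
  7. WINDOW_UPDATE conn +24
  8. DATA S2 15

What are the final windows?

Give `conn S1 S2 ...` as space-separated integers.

Answer: 24 28 10 27

Derivation:
Op 1: conn=33 S1=33 S2=44 S3=44 blocked=[]
Op 2: conn=26 S1=33 S2=44 S3=37 blocked=[]
Op 3: conn=16 S1=33 S2=44 S3=27 blocked=[]
Op 4: conn=39 S1=33 S2=44 S3=27 blocked=[]
Op 5: conn=34 S1=28 S2=44 S3=27 blocked=[]
Op 6: conn=15 S1=28 S2=25 S3=27 blocked=[]
Op 7: conn=39 S1=28 S2=25 S3=27 blocked=[]
Op 8: conn=24 S1=28 S2=10 S3=27 blocked=[]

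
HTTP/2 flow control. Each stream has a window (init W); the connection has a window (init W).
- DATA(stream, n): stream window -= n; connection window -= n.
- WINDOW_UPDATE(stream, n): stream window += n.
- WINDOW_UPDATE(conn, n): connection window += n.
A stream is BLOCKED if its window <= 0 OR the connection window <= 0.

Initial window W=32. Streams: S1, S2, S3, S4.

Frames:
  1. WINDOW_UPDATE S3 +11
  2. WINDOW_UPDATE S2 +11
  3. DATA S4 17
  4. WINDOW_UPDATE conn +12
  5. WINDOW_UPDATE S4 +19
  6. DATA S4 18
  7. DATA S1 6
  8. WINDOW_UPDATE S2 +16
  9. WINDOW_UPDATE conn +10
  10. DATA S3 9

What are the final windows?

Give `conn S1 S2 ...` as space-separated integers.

Answer: 4 26 59 34 16

Derivation:
Op 1: conn=32 S1=32 S2=32 S3=43 S4=32 blocked=[]
Op 2: conn=32 S1=32 S2=43 S3=43 S4=32 blocked=[]
Op 3: conn=15 S1=32 S2=43 S3=43 S4=15 blocked=[]
Op 4: conn=27 S1=32 S2=43 S3=43 S4=15 blocked=[]
Op 5: conn=27 S1=32 S2=43 S3=43 S4=34 blocked=[]
Op 6: conn=9 S1=32 S2=43 S3=43 S4=16 blocked=[]
Op 7: conn=3 S1=26 S2=43 S3=43 S4=16 blocked=[]
Op 8: conn=3 S1=26 S2=59 S3=43 S4=16 blocked=[]
Op 9: conn=13 S1=26 S2=59 S3=43 S4=16 blocked=[]
Op 10: conn=4 S1=26 S2=59 S3=34 S4=16 blocked=[]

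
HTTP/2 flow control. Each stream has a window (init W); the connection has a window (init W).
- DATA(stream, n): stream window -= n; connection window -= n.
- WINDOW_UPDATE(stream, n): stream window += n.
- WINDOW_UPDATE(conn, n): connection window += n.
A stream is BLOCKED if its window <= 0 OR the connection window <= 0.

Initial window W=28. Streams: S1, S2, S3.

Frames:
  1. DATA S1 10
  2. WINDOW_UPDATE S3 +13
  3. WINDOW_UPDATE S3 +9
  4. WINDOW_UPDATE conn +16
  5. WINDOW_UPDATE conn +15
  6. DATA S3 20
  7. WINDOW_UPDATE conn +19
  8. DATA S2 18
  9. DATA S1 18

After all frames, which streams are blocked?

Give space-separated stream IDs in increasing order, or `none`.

Op 1: conn=18 S1=18 S2=28 S3=28 blocked=[]
Op 2: conn=18 S1=18 S2=28 S3=41 blocked=[]
Op 3: conn=18 S1=18 S2=28 S3=50 blocked=[]
Op 4: conn=34 S1=18 S2=28 S3=50 blocked=[]
Op 5: conn=49 S1=18 S2=28 S3=50 blocked=[]
Op 6: conn=29 S1=18 S2=28 S3=30 blocked=[]
Op 7: conn=48 S1=18 S2=28 S3=30 blocked=[]
Op 8: conn=30 S1=18 S2=10 S3=30 blocked=[]
Op 9: conn=12 S1=0 S2=10 S3=30 blocked=[1]

Answer: S1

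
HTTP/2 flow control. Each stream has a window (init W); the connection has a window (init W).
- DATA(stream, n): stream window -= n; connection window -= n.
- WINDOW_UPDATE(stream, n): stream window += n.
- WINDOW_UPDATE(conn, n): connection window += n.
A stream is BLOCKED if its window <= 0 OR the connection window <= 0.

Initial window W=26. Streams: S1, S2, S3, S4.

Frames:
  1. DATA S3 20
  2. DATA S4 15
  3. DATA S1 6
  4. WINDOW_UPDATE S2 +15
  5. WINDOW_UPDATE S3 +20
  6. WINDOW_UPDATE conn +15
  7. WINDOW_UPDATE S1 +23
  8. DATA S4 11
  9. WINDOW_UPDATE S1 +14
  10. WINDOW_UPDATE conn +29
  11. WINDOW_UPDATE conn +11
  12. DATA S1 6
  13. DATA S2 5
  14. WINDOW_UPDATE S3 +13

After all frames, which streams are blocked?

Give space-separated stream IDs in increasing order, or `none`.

Answer: S4

Derivation:
Op 1: conn=6 S1=26 S2=26 S3=6 S4=26 blocked=[]
Op 2: conn=-9 S1=26 S2=26 S3=6 S4=11 blocked=[1, 2, 3, 4]
Op 3: conn=-15 S1=20 S2=26 S3=6 S4=11 blocked=[1, 2, 3, 4]
Op 4: conn=-15 S1=20 S2=41 S3=6 S4=11 blocked=[1, 2, 3, 4]
Op 5: conn=-15 S1=20 S2=41 S3=26 S4=11 blocked=[1, 2, 3, 4]
Op 6: conn=0 S1=20 S2=41 S3=26 S4=11 blocked=[1, 2, 3, 4]
Op 7: conn=0 S1=43 S2=41 S3=26 S4=11 blocked=[1, 2, 3, 4]
Op 8: conn=-11 S1=43 S2=41 S3=26 S4=0 blocked=[1, 2, 3, 4]
Op 9: conn=-11 S1=57 S2=41 S3=26 S4=0 blocked=[1, 2, 3, 4]
Op 10: conn=18 S1=57 S2=41 S3=26 S4=0 blocked=[4]
Op 11: conn=29 S1=57 S2=41 S3=26 S4=0 blocked=[4]
Op 12: conn=23 S1=51 S2=41 S3=26 S4=0 blocked=[4]
Op 13: conn=18 S1=51 S2=36 S3=26 S4=0 blocked=[4]
Op 14: conn=18 S1=51 S2=36 S3=39 S4=0 blocked=[4]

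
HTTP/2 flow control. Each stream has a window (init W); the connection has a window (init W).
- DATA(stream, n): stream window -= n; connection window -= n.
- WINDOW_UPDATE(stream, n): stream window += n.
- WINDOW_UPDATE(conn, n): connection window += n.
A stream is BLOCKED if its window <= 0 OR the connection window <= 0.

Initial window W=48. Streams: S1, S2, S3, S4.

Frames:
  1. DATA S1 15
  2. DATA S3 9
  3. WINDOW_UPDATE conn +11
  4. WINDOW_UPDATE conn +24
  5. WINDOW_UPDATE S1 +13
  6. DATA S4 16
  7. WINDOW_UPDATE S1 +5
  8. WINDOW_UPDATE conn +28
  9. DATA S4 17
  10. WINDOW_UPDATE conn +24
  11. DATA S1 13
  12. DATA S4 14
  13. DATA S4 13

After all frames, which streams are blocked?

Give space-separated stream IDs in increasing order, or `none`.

Answer: S4

Derivation:
Op 1: conn=33 S1=33 S2=48 S3=48 S4=48 blocked=[]
Op 2: conn=24 S1=33 S2=48 S3=39 S4=48 blocked=[]
Op 3: conn=35 S1=33 S2=48 S3=39 S4=48 blocked=[]
Op 4: conn=59 S1=33 S2=48 S3=39 S4=48 blocked=[]
Op 5: conn=59 S1=46 S2=48 S3=39 S4=48 blocked=[]
Op 6: conn=43 S1=46 S2=48 S3=39 S4=32 blocked=[]
Op 7: conn=43 S1=51 S2=48 S3=39 S4=32 blocked=[]
Op 8: conn=71 S1=51 S2=48 S3=39 S4=32 blocked=[]
Op 9: conn=54 S1=51 S2=48 S3=39 S4=15 blocked=[]
Op 10: conn=78 S1=51 S2=48 S3=39 S4=15 blocked=[]
Op 11: conn=65 S1=38 S2=48 S3=39 S4=15 blocked=[]
Op 12: conn=51 S1=38 S2=48 S3=39 S4=1 blocked=[]
Op 13: conn=38 S1=38 S2=48 S3=39 S4=-12 blocked=[4]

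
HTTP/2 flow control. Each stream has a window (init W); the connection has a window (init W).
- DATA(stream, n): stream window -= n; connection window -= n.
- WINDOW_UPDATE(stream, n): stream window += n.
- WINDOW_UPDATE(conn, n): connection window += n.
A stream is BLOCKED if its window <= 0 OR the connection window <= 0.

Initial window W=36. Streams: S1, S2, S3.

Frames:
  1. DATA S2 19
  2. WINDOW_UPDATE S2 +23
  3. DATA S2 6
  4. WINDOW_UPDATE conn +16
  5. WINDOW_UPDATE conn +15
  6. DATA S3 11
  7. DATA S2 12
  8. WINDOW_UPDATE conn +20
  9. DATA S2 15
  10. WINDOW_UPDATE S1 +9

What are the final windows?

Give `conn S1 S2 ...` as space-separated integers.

Op 1: conn=17 S1=36 S2=17 S3=36 blocked=[]
Op 2: conn=17 S1=36 S2=40 S3=36 blocked=[]
Op 3: conn=11 S1=36 S2=34 S3=36 blocked=[]
Op 4: conn=27 S1=36 S2=34 S3=36 blocked=[]
Op 5: conn=42 S1=36 S2=34 S3=36 blocked=[]
Op 6: conn=31 S1=36 S2=34 S3=25 blocked=[]
Op 7: conn=19 S1=36 S2=22 S3=25 blocked=[]
Op 8: conn=39 S1=36 S2=22 S3=25 blocked=[]
Op 9: conn=24 S1=36 S2=7 S3=25 blocked=[]
Op 10: conn=24 S1=45 S2=7 S3=25 blocked=[]

Answer: 24 45 7 25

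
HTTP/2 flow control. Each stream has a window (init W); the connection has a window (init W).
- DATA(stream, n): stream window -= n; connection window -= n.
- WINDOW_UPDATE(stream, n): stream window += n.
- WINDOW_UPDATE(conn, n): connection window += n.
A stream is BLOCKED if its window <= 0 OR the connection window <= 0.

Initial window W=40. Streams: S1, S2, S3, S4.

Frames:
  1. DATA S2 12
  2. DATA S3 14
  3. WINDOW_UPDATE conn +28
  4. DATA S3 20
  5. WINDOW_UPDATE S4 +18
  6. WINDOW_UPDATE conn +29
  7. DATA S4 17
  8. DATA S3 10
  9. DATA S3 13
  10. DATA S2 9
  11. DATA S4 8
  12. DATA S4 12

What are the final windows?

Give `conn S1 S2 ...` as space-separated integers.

Op 1: conn=28 S1=40 S2=28 S3=40 S4=40 blocked=[]
Op 2: conn=14 S1=40 S2=28 S3=26 S4=40 blocked=[]
Op 3: conn=42 S1=40 S2=28 S3=26 S4=40 blocked=[]
Op 4: conn=22 S1=40 S2=28 S3=6 S4=40 blocked=[]
Op 5: conn=22 S1=40 S2=28 S3=6 S4=58 blocked=[]
Op 6: conn=51 S1=40 S2=28 S3=6 S4=58 blocked=[]
Op 7: conn=34 S1=40 S2=28 S3=6 S4=41 blocked=[]
Op 8: conn=24 S1=40 S2=28 S3=-4 S4=41 blocked=[3]
Op 9: conn=11 S1=40 S2=28 S3=-17 S4=41 blocked=[3]
Op 10: conn=2 S1=40 S2=19 S3=-17 S4=41 blocked=[3]
Op 11: conn=-6 S1=40 S2=19 S3=-17 S4=33 blocked=[1, 2, 3, 4]
Op 12: conn=-18 S1=40 S2=19 S3=-17 S4=21 blocked=[1, 2, 3, 4]

Answer: -18 40 19 -17 21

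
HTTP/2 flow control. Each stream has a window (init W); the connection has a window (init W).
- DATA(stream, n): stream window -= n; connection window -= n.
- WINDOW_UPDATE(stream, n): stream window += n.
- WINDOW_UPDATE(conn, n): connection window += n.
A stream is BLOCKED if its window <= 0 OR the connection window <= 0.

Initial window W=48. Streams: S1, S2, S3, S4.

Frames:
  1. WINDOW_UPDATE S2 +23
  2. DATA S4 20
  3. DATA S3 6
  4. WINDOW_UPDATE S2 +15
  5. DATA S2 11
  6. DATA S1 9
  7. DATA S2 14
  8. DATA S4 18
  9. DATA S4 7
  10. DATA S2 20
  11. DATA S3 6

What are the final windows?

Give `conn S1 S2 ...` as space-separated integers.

Op 1: conn=48 S1=48 S2=71 S3=48 S4=48 blocked=[]
Op 2: conn=28 S1=48 S2=71 S3=48 S4=28 blocked=[]
Op 3: conn=22 S1=48 S2=71 S3=42 S4=28 blocked=[]
Op 4: conn=22 S1=48 S2=86 S3=42 S4=28 blocked=[]
Op 5: conn=11 S1=48 S2=75 S3=42 S4=28 blocked=[]
Op 6: conn=2 S1=39 S2=75 S3=42 S4=28 blocked=[]
Op 7: conn=-12 S1=39 S2=61 S3=42 S4=28 blocked=[1, 2, 3, 4]
Op 8: conn=-30 S1=39 S2=61 S3=42 S4=10 blocked=[1, 2, 3, 4]
Op 9: conn=-37 S1=39 S2=61 S3=42 S4=3 blocked=[1, 2, 3, 4]
Op 10: conn=-57 S1=39 S2=41 S3=42 S4=3 blocked=[1, 2, 3, 4]
Op 11: conn=-63 S1=39 S2=41 S3=36 S4=3 blocked=[1, 2, 3, 4]

Answer: -63 39 41 36 3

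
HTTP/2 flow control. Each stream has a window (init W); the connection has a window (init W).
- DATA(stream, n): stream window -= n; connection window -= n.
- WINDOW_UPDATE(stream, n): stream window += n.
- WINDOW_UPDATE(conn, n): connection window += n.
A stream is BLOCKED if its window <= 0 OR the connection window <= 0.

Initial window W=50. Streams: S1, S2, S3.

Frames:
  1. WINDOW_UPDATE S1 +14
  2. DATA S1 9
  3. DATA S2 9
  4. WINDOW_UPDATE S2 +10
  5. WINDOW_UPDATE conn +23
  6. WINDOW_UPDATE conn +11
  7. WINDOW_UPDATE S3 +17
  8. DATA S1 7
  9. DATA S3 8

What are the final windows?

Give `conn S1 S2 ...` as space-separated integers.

Answer: 51 48 51 59

Derivation:
Op 1: conn=50 S1=64 S2=50 S3=50 blocked=[]
Op 2: conn=41 S1=55 S2=50 S3=50 blocked=[]
Op 3: conn=32 S1=55 S2=41 S3=50 blocked=[]
Op 4: conn=32 S1=55 S2=51 S3=50 blocked=[]
Op 5: conn=55 S1=55 S2=51 S3=50 blocked=[]
Op 6: conn=66 S1=55 S2=51 S3=50 blocked=[]
Op 7: conn=66 S1=55 S2=51 S3=67 blocked=[]
Op 8: conn=59 S1=48 S2=51 S3=67 blocked=[]
Op 9: conn=51 S1=48 S2=51 S3=59 blocked=[]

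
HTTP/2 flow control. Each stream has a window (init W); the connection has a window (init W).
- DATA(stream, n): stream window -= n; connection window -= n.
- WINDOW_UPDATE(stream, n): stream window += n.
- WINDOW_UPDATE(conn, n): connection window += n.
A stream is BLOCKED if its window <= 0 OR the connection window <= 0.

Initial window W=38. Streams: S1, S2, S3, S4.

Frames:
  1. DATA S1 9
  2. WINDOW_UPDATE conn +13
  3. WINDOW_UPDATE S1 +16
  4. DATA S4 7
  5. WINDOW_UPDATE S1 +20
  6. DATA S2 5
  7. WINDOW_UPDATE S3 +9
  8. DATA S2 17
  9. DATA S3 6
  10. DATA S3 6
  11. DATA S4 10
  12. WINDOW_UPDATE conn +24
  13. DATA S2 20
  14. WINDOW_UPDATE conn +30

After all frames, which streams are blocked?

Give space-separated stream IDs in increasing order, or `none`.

Op 1: conn=29 S1=29 S2=38 S3=38 S4=38 blocked=[]
Op 2: conn=42 S1=29 S2=38 S3=38 S4=38 blocked=[]
Op 3: conn=42 S1=45 S2=38 S3=38 S4=38 blocked=[]
Op 4: conn=35 S1=45 S2=38 S3=38 S4=31 blocked=[]
Op 5: conn=35 S1=65 S2=38 S3=38 S4=31 blocked=[]
Op 6: conn=30 S1=65 S2=33 S3=38 S4=31 blocked=[]
Op 7: conn=30 S1=65 S2=33 S3=47 S4=31 blocked=[]
Op 8: conn=13 S1=65 S2=16 S3=47 S4=31 blocked=[]
Op 9: conn=7 S1=65 S2=16 S3=41 S4=31 blocked=[]
Op 10: conn=1 S1=65 S2=16 S3=35 S4=31 blocked=[]
Op 11: conn=-9 S1=65 S2=16 S3=35 S4=21 blocked=[1, 2, 3, 4]
Op 12: conn=15 S1=65 S2=16 S3=35 S4=21 blocked=[]
Op 13: conn=-5 S1=65 S2=-4 S3=35 S4=21 blocked=[1, 2, 3, 4]
Op 14: conn=25 S1=65 S2=-4 S3=35 S4=21 blocked=[2]

Answer: S2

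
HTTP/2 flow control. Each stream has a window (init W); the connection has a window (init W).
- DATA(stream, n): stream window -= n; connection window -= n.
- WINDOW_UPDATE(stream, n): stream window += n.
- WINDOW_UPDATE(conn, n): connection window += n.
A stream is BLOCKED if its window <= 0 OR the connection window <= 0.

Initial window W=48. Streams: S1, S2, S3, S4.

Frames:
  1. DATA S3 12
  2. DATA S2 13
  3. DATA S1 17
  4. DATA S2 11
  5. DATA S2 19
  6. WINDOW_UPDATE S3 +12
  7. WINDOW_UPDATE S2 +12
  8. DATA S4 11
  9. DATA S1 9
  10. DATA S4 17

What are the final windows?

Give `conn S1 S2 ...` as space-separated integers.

Answer: -61 22 17 48 20

Derivation:
Op 1: conn=36 S1=48 S2=48 S3=36 S4=48 blocked=[]
Op 2: conn=23 S1=48 S2=35 S3=36 S4=48 blocked=[]
Op 3: conn=6 S1=31 S2=35 S3=36 S4=48 blocked=[]
Op 4: conn=-5 S1=31 S2=24 S3=36 S4=48 blocked=[1, 2, 3, 4]
Op 5: conn=-24 S1=31 S2=5 S3=36 S4=48 blocked=[1, 2, 3, 4]
Op 6: conn=-24 S1=31 S2=5 S3=48 S4=48 blocked=[1, 2, 3, 4]
Op 7: conn=-24 S1=31 S2=17 S3=48 S4=48 blocked=[1, 2, 3, 4]
Op 8: conn=-35 S1=31 S2=17 S3=48 S4=37 blocked=[1, 2, 3, 4]
Op 9: conn=-44 S1=22 S2=17 S3=48 S4=37 blocked=[1, 2, 3, 4]
Op 10: conn=-61 S1=22 S2=17 S3=48 S4=20 blocked=[1, 2, 3, 4]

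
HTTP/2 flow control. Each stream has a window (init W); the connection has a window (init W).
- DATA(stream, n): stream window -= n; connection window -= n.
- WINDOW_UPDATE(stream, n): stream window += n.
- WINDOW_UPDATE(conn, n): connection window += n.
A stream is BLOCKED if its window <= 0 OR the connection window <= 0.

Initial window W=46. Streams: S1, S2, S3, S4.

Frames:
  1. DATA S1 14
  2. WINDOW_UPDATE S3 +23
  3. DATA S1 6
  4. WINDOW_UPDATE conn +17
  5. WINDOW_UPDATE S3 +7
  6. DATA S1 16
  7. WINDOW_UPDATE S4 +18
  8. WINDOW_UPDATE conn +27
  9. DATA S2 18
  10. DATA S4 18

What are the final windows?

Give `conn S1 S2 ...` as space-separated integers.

Answer: 18 10 28 76 46

Derivation:
Op 1: conn=32 S1=32 S2=46 S3=46 S4=46 blocked=[]
Op 2: conn=32 S1=32 S2=46 S3=69 S4=46 blocked=[]
Op 3: conn=26 S1=26 S2=46 S3=69 S4=46 blocked=[]
Op 4: conn=43 S1=26 S2=46 S3=69 S4=46 blocked=[]
Op 5: conn=43 S1=26 S2=46 S3=76 S4=46 blocked=[]
Op 6: conn=27 S1=10 S2=46 S3=76 S4=46 blocked=[]
Op 7: conn=27 S1=10 S2=46 S3=76 S4=64 blocked=[]
Op 8: conn=54 S1=10 S2=46 S3=76 S4=64 blocked=[]
Op 9: conn=36 S1=10 S2=28 S3=76 S4=64 blocked=[]
Op 10: conn=18 S1=10 S2=28 S3=76 S4=46 blocked=[]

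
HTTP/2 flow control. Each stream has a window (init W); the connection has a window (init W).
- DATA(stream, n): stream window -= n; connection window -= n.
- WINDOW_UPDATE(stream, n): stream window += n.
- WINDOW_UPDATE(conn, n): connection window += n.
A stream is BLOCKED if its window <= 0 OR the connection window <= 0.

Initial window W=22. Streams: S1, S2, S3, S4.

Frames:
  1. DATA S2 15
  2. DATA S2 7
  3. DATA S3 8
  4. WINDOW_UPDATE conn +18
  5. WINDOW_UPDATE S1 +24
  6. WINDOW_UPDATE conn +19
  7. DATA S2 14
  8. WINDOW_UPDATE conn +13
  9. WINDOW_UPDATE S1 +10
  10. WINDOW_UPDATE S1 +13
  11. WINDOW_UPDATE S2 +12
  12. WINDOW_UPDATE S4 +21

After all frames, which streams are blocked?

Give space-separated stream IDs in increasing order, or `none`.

Op 1: conn=7 S1=22 S2=7 S3=22 S4=22 blocked=[]
Op 2: conn=0 S1=22 S2=0 S3=22 S4=22 blocked=[1, 2, 3, 4]
Op 3: conn=-8 S1=22 S2=0 S3=14 S4=22 blocked=[1, 2, 3, 4]
Op 4: conn=10 S1=22 S2=0 S3=14 S4=22 blocked=[2]
Op 5: conn=10 S1=46 S2=0 S3=14 S4=22 blocked=[2]
Op 6: conn=29 S1=46 S2=0 S3=14 S4=22 blocked=[2]
Op 7: conn=15 S1=46 S2=-14 S3=14 S4=22 blocked=[2]
Op 8: conn=28 S1=46 S2=-14 S3=14 S4=22 blocked=[2]
Op 9: conn=28 S1=56 S2=-14 S3=14 S4=22 blocked=[2]
Op 10: conn=28 S1=69 S2=-14 S3=14 S4=22 blocked=[2]
Op 11: conn=28 S1=69 S2=-2 S3=14 S4=22 blocked=[2]
Op 12: conn=28 S1=69 S2=-2 S3=14 S4=43 blocked=[2]

Answer: S2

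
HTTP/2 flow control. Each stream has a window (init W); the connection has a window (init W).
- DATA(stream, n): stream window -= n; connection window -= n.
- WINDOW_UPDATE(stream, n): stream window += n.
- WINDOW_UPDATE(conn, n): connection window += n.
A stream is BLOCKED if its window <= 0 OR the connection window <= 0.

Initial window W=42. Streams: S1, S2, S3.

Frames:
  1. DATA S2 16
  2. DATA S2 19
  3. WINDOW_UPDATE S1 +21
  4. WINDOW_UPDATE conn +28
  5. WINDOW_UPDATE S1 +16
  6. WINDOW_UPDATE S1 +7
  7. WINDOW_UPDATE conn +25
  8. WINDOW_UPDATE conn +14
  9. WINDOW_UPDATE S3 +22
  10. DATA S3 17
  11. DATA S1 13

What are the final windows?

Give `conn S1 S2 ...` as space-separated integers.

Op 1: conn=26 S1=42 S2=26 S3=42 blocked=[]
Op 2: conn=7 S1=42 S2=7 S3=42 blocked=[]
Op 3: conn=7 S1=63 S2=7 S3=42 blocked=[]
Op 4: conn=35 S1=63 S2=7 S3=42 blocked=[]
Op 5: conn=35 S1=79 S2=7 S3=42 blocked=[]
Op 6: conn=35 S1=86 S2=7 S3=42 blocked=[]
Op 7: conn=60 S1=86 S2=7 S3=42 blocked=[]
Op 8: conn=74 S1=86 S2=7 S3=42 blocked=[]
Op 9: conn=74 S1=86 S2=7 S3=64 blocked=[]
Op 10: conn=57 S1=86 S2=7 S3=47 blocked=[]
Op 11: conn=44 S1=73 S2=7 S3=47 blocked=[]

Answer: 44 73 7 47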